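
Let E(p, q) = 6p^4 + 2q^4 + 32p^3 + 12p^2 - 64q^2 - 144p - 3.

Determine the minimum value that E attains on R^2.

-609

E(p,q) separates as A(p) + B(q) − 3, so its minimum is min A + min B − 3.
A'(p) = 24(p - 1)(p + 2)(p + 3) vanishes at p ∈ {-3, -2, 1}; B'(q) = 8q(q - 4)(q + 4) vanishes at q ∈ {-4, 0, 4}.
Local minima of A (where A''>0): A(-3)=162, A(1)=-94. Local minima of B: B(-4)=-512, B(4)=-512.
So the global minimum of E is A(1) + B(-4) − 3 = -94 − 512 − 3 = -609, attained at (1, -4).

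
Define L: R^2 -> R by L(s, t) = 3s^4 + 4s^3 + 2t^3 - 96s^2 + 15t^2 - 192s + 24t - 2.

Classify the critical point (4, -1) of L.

local minimum

The mixed partial ∂²L/∂s∂t is 0, so the Hessian at any point is diag(L_ss, L_tt) = diag(12(3s^2 + 2s - 16), 6(2t + 5)).
At (4, -1): H = diag(480, 18).
Both eigenvalues are positive, so H is positive definite: a local minimum.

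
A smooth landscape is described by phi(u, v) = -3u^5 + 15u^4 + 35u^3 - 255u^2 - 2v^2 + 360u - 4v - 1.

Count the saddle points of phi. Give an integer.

phi separates as a function of u plus a function of v, so ∇phi=0 decouples.
∂phi/∂u = -15(u - 4)(u - 2)(u - 1)(u + 3) = 0 at u ∈ {-3, 1, 2, 4}; ∂phi/∂v = -4(v + 1) = 0 at v ∈ {-1}.
The Hessian is diagonal: diag(phi_uu, phi_vv). Second derivatives: phi_uu(-3)=2100, phi_uu(1)=-180, phi_uu(2)=150, phi_uu(4)=-630; phi_vv(-1)=-4.
Saddle points occur where the two diagonal entries have opposite signs: (-3, -1), (2, -1). Count: 2.

2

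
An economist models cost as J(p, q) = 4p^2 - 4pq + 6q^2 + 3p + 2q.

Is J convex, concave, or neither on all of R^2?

convex

J is quadratic, so its Hessian is the constant matrix H = [[8, -4], [-4, 12]].
det(H) = 80, tr(H) = 20.
det(H) > 0 and tr(H) > 0, so H is positive definite everywhere: convex.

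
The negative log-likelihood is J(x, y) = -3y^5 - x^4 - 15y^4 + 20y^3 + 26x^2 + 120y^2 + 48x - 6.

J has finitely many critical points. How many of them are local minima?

J separates as a function of x plus a function of y, so ∇J=0 decouples.
∂J/∂x = -4(x - 4)(x + 1)(x + 3) = 0 at x ∈ {-3, -1, 4}; ∂J/∂y = -15y(y - 2)(y + 2)(y + 4) = 0 at y ∈ {-4, -2, 0, 2}.
The Hessian is diagonal: diag(J_xx, J_yy). Second derivatives: J_xx(-3)=-56, J_xx(-1)=40, J_xx(4)=-140; J_yy(-4)=720, J_yy(-2)=-240, J_yy(0)=240, J_yy(2)=-720.
Local minima occur where both diagonal entries positive: (-1, -4), (-1, 0). Count: 2.

2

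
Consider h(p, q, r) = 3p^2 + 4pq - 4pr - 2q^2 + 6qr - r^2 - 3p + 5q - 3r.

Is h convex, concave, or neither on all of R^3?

h is quadratic, so its Hessian is the constant matrix H = [[6, 4, -4], [4, -4, 6], [-4, 6, -2]].
Leading principal minors: 6, -40, -264.
Neither pattern holds ⇒ H is indefinite ⇒ neither convex nor concave.

neither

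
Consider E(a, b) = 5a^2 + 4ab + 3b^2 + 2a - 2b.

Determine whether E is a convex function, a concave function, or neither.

E is quadratic, so its Hessian is the constant matrix H = [[10, 4], [4, 6]].
det(H) = 44, tr(H) = 16.
det(H) > 0 and tr(H) > 0, so H is positive definite everywhere: convex.

convex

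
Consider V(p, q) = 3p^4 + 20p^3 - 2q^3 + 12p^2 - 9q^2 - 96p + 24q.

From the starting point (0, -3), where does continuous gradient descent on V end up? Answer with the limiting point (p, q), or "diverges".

V is separable, so gradient descent decouples: p follows -∂V/∂p, q follows -∂V/∂q.
∂V/∂p = 12(p - 1)(p + 2)(p + 4); at p=0 this is -96, so p increases.
∂V/∂q = -6(q - 1)(q + 4); at q=-3 this is 24, so q decreases.
p converges to its nearest critical value 1 (a local min of the p-part); q converges to -4. The iterate converges to (1, -4).

(1, -4)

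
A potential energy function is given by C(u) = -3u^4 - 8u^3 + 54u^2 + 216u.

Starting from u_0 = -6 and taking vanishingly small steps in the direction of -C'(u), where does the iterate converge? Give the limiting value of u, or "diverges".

diverges

C'(u) = -12(u - 3)(u + 2)(u + 3), so C'(-6) = 1296.
Gradient descent moves in the -C' direction, i.e. u is decreasing.
There is no critical point below u=-6, and C' keeps the same sign, so the iterate runs off to −∞.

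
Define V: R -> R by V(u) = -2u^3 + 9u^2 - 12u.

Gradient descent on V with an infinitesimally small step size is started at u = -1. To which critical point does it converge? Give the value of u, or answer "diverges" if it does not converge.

V'(u) = -6(u - 2)(u - 1), so V'(-1) = -36.
Gradient descent moves in the -V' direction, i.e. u is increasing.
The nearest critical point in that direction is u = 1, where V'' = 6 > 0 (a local minimum). The iterate converges there.

1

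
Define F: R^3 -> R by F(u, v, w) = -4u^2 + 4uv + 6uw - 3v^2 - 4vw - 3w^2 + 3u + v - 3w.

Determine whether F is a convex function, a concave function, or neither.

F is quadratic, so its Hessian is the constant matrix H = [[-8, 4, 6], [4, -6, -4], [6, -4, -6]].
Leading principal minors: -8, 32, -40.
Signs alternate −, +, − ⇒ H ≺ 0 ⇒ concave.

concave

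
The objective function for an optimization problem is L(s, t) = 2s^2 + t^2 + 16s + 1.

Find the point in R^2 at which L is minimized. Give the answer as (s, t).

L(s,t) separates as P(s) + Q(t) + 1, so its minimum is min P + min Q + 1.
P'(s) = 4s + 16 vanishes at s ∈ {-4}; Q'(t) = 2t vanishes at t ∈ {0}.
Local minima of P (where P''>0): P(-4)=-32. Local minima of Q: Q(0)=0.
So the global minimum of L is P(-4) + Q(0) + 1 = -32 + 0 + 1 = -31, attained at (-4, 0).

(-4, 0)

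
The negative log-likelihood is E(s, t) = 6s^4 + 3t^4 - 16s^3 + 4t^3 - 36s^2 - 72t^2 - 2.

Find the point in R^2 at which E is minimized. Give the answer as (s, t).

(3, -4)

E(s,t) separates as P(s) + Q(t) − 2, so its minimum is min P + min Q − 2.
P'(s) = 24s(s - 3)(s + 1) vanishes at s ∈ {-1, 0, 3}; Q'(t) = 12t(t - 3)(t + 4) vanishes at t ∈ {-4, 0, 3}.
Local minima of P (where P''>0): P(-1)=-14, P(3)=-270. Local minima of Q: Q(-4)=-640, Q(3)=-297.
So the global minimum of E is P(3) + Q(-4) − 2 = -270 − 640 − 2 = -912, attained at (3, -4).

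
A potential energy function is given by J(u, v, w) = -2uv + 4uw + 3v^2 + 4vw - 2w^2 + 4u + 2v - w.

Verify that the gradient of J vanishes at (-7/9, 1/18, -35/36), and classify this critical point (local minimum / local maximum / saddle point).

∇J = (-2v + 4w + 4, -2u + 6v + 4w + 2, 4u + 4v - 4w - 1); substituting (-7/9, 1/18, -35/36) gives ∇J = (0, 0, 0), so (-7/9, 1/18, -35/36) is indeed a critical point.
The Hessian is constant: H = [[0, -2, 4], [-2, 6, 4], [4, 4, -4]].
Leading principal minors: Δ₁ = 0, Δ₂ = -4, Δ₃ = -144.
The minors fit neither the all-positive nor the alternating-sign pattern, so H is indefinite: a saddle point.

saddle point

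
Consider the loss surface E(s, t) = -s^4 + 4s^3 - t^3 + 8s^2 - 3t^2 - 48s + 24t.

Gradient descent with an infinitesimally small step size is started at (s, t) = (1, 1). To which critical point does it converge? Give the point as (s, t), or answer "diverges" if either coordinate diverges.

(2, -4)

E is separable, so gradient descent decouples: s follows -∂E/∂s, t follows -∂E/∂t.
∂E/∂s = -4(s - 3)(s - 2)(s + 2); at s=1 this is -24, so s increases.
∂E/∂t = -3(t - 2)(t + 4); at t=1 this is 15, so t decreases.
s converges to its nearest critical value 2 (a local min of the s-part); t converges to -4. The iterate converges to (2, -4).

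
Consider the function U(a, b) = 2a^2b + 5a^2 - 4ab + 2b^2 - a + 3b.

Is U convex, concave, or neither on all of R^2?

The term 2a^2b is cubic, so the Hessian is not constant.
∂²U/∂a² = 4b + 10, which takes both signs as b varies (negative for sufficiently negative b). A diagonal entry of the Hessian changing sign means the Hessian is neither positive- nor negative-semidefinite on all of R^2.

neither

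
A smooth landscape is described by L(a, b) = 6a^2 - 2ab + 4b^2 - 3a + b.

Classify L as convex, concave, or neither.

convex

L is quadratic, so its Hessian is the constant matrix H = [[12, -2], [-2, 8]].
det(H) = 92, tr(H) = 20.
det(H) > 0 and tr(H) > 0, so H is positive definite everywhere: convex.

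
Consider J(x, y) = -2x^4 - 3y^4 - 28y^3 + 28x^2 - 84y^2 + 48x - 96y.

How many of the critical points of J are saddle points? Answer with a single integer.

4

J separates as a function of x plus a function of y, so ∇J=0 decouples.
∂J/∂x = -8(x - 3)(x + 1)(x + 2) = 0 at x ∈ {-2, -1, 3}; ∂J/∂y = -12(y + 1)(y + 2)(y + 4) = 0 at y ∈ {-4, -2, -1}.
The Hessian is diagonal: diag(J_xx, J_yy). Second derivatives: J_xx(-2)=-40, J_xx(-1)=32, J_xx(3)=-160; J_yy(-4)=-72, J_yy(-2)=24, J_yy(-1)=-36.
Saddle points occur where the two diagonal entries have opposite signs: (-2, -2), (-1, -4), (-1, -1), (3, -2). Count: 4.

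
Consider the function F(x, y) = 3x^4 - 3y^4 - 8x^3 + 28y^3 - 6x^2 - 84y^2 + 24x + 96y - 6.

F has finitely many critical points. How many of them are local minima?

2

F separates as a function of x plus a function of y, so ∇F=0 decouples.
∂F/∂x = 12(x - 2)(x - 1)(x + 1) = 0 at x ∈ {-1, 1, 2}; ∂F/∂y = -12(y - 4)(y - 2)(y - 1) = 0 at y ∈ {1, 2, 4}.
The Hessian is diagonal: diag(F_xx, F_yy). Second derivatives: F_xx(-1)=72, F_xx(1)=-24, F_xx(2)=36; F_yy(1)=-36, F_yy(2)=24, F_yy(4)=-72.
Local minima occur where both diagonal entries positive: (-1, 2), (2, 2). Count: 2.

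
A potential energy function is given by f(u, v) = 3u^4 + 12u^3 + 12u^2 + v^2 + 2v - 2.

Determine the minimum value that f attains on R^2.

-3

f(u,v) separates as P(u) + Q(v) − 2, so its minimum is min P + min Q − 2.
P'(u) = 12u(u + 1)(u + 2) vanishes at u ∈ {-2, -1, 0}; Q'(v) = 2v + 2 vanishes at v ∈ {-1}.
Local minima of P (where P''>0): P(-2)=0, P(0)=0. Local minima of Q: Q(-1)=-1.
So the global minimum of f is P(-2) + Q(-1) − 2 = 0 − 1 − 2 = -3, attained at (-2, -1).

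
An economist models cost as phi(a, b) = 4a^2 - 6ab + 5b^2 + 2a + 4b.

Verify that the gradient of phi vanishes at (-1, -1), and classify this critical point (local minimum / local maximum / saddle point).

local minimum

∇phi = (8a - 6b + 2, -6a + 10b + 4); substituting (-1, -1) gives ∇phi = (0, 0), so (-1, -1) is indeed a critical point.
The Hessian of phi is constant: H = [[8, -6], [-6, 10]].
det(H) = 8·10 − (-6)² = 44.
det(H) > 0 and tr(H) = 18 > 0, so H is positive definite and the point is a local minimum.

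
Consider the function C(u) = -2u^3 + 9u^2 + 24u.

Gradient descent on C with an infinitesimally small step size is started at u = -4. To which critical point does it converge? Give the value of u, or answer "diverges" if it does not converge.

C'(u) = -6(u - 4)(u + 1), so C'(-4) = -144.
Gradient descent moves in the -C' direction, i.e. u is increasing.
The nearest critical point in that direction is u = -1, where C'' = 30 > 0 (a local minimum). The iterate converges there.

-1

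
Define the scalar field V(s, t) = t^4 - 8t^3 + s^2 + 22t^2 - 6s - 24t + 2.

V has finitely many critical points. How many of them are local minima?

V separates as a function of s plus a function of t, so ∇V=0 decouples.
∂V/∂s = 2(s - 3) = 0 at s ∈ {3}; ∂V/∂t = 4(t - 3)(t - 2)(t - 1) = 0 at t ∈ {1, 2, 3}.
The Hessian is diagonal: diag(V_ss, V_tt). Second derivatives: V_ss(3)=2; V_tt(1)=8, V_tt(2)=-4, V_tt(3)=8.
Local minima occur where both diagonal entries positive: (3, 1), (3, 3). Count: 2.

2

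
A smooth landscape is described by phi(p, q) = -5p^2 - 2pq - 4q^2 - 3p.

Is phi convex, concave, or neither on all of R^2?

phi is quadratic, so its Hessian is the constant matrix H = [[-10, -2], [-2, -8]].
det(H) = 76, tr(H) = -18.
det(H) > 0 and tr(H) < 0, so H is negative definite everywhere: concave.

concave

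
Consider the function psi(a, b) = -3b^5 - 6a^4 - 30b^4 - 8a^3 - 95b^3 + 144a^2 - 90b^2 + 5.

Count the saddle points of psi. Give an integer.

psi separates as a function of a plus a function of b, so ∇psi=0 decouples.
∂psi/∂a = -24a(a - 3)(a + 4) = 0 at a ∈ {-4, 0, 3}; ∂psi/∂b = -15b(b + 1)(b + 3)(b + 4) = 0 at b ∈ {-4, -3, -1, 0}.
The Hessian is diagonal: diag(psi_aa, psi_bb). Second derivatives: psi_aa(-4)=-672, psi_aa(0)=288, psi_aa(3)=-504; psi_bb(-4)=180, psi_bb(-3)=-90, psi_bb(-1)=90, psi_bb(0)=-180.
Saddle points occur where the two diagonal entries have opposite signs: (-4, -4), (-4, -1), (0, -3), (0, 0), (3, -4), (3, -1). Count: 6.

6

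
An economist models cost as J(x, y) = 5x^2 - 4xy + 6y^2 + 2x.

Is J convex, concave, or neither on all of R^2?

convex

J is quadratic, so its Hessian is the constant matrix H = [[10, -4], [-4, 12]].
det(H) = 104, tr(H) = 22.
det(H) > 0 and tr(H) > 0, so H is positive definite everywhere: convex.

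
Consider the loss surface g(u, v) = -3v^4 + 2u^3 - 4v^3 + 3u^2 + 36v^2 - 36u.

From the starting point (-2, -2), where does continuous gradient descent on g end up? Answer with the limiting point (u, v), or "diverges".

(2, 0)

g is separable, so gradient descent decouples: u follows -∂g/∂u, v follows -∂g/∂v.
∂g/∂u = 6(u - 2)(u + 3); at u=-2 this is -24, so u increases.
∂g/∂v = -12v(v - 2)(v + 3); at v=-2 this is -96, so v increases.
u converges to its nearest critical value 2 (a local min of the u-part); v converges to 0. The iterate converges to (2, 0).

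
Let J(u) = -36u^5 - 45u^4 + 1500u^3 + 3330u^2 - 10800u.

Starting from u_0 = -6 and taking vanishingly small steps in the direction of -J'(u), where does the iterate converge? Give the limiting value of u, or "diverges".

J'(u) = -180(u - 5)(u - 1)(u + 3)(u + 4), so J'(-6) = -83160.
Gradient descent moves in the -J' direction, i.e. u is increasing.
The nearest critical point in that direction is u = -4, where J'' = 8100 > 0 (a local minimum). The iterate converges there.

-4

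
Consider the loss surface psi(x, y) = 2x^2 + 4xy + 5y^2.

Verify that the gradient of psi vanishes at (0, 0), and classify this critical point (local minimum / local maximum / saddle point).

local minimum

∇psi = (4x + 4y, 4x + 10y); substituting (0, 0) gives ∇psi = (0, 0), so (0, 0) is indeed a critical point.
The Hessian of psi is constant: H = [[4, 4], [4, 10]].
det(H) = 4·10 − 4² = 24.
det(H) > 0 and tr(H) = 14 > 0, so H is positive definite and the point is a local minimum.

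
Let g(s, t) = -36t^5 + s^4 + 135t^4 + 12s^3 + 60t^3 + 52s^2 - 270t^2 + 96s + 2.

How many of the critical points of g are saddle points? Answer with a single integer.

g separates as a function of s plus a function of t, so ∇g=0 decouples.
∂g/∂s = 4(s + 2)(s + 3)(s + 4) = 0 at s ∈ {-4, -3, -2}; ∂g/∂t = -180t(t - 3)(t - 1)(t + 1) = 0 at t ∈ {-1, 0, 1, 3}.
The Hessian is diagonal: diag(g_ss, g_tt). Second derivatives: g_ss(-4)=8, g_ss(-3)=-4, g_ss(-2)=8; g_tt(-1)=1440, g_tt(0)=-540, g_tt(1)=720, g_tt(3)=-4320.
Saddle points occur where the two diagonal entries have opposite signs: (-4, 0), (-4, 3), (-3, -1), (-3, 1), (-2, 0), (-2, 3). Count: 6.

6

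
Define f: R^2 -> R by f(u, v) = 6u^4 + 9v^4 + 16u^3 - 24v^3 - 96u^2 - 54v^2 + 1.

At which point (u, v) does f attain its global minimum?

f(u,v) separates as P(u) + Q(v) + 1, so its minimum is min P + min Q + 1.
P'(u) = 24u(u - 2)(u + 4) vanishes at u ∈ {-4, 0, 2}; Q'(v) = 36v(v - 3)(v + 1) vanishes at v ∈ {-1, 0, 3}.
Local minima of P (where P''>0): P(-4)=-1024, P(2)=-160. Local minima of Q: Q(-1)=-21, Q(3)=-405.
So the global minimum of f is P(-4) + Q(3) + 1 = -1024 − 405 + 1 = -1428, attained at (-4, 3).

(-4, 3)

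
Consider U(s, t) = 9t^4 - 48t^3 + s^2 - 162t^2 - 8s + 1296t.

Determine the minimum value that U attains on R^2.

-3337

U(s,t) separates as P(s) + Q(t), so its minimum is min P + min Q.
P'(s) = 2s - 8 vanishes at s ∈ {4}; Q'(t) = 36(t - 4)(t - 3)(t + 3) vanishes at t ∈ {-3, 3, 4}.
Local minima of P (where P''>0): P(4)=-16. Local minima of Q: Q(-3)=-3321, Q(4)=1824.
So the global minimum of U is P(4) + Q(-3) = -16 − 3321 = -3337, attained at (4, -3).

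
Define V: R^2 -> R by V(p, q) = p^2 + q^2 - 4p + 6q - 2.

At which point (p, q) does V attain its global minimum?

V(p,q) separates as A(p) + B(q) − 2, so its minimum is min A + min B − 2.
A'(p) = 2p - 4 vanishes at p ∈ {2}; B'(q) = 2q + 6 vanishes at q ∈ {-3}.
Local minima of A (where A''>0): A(2)=-4. Local minima of B: B(-3)=-9.
So the global minimum of V is A(2) + B(-3) − 2 = -4 − 9 − 2 = -15, attained at (2, -3).

(2, -3)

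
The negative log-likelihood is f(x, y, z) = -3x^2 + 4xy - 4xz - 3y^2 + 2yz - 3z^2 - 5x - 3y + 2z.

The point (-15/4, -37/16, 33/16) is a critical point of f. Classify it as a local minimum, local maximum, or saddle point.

local maximum

The Hessian is constant: H = [[-6, 4, -4], [4, -6, 2], [-4, 2, -6]].
Leading principal minors: Δ₁ = -6, Δ₂ = 20, Δ₃ = -64.
The minors alternate sign starting negative (−, +, −), so H is negative definite: a local maximum.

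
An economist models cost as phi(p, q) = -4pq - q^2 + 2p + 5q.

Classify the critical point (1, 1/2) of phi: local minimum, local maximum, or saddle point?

saddle point

The Hessian of phi is constant: H = [[0, -4], [-4, -2]].
det(H) = 0·(-2) − (-4)² = -16.
Since det(H) < 0, H is indefinite and the critical point is a saddle point.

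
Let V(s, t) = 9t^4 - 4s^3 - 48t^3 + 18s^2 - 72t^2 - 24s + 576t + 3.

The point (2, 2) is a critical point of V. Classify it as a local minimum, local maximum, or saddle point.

local maximum

The mixed partial ∂²V/∂s∂t is 0, so the Hessian at any point is diag(V_ss, V_tt) = diag(12(-2s + 3), 36(3t^2 - 8t - 4)).
At (2, 2): H = diag(-12, -288).
Both eigenvalues are negative, so H is negative definite: a local maximum.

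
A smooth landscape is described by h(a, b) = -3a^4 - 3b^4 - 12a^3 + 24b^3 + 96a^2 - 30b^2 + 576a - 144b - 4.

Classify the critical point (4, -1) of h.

The mixed partial ∂²h/∂a∂b is 0, so the Hessian at any point is diag(h_aa, h_bb) = diag(12(-3a^2 - 6a + 16), 12(-3b^2 + 12b - 5)).
At (4, -1): H = diag(-672, -240).
Both eigenvalues are negative, so H is negative definite: a local maximum.

local maximum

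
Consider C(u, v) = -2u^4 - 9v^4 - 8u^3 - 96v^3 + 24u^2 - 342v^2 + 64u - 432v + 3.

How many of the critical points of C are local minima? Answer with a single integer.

C separates as a function of u plus a function of v, so ∇C=0 decouples.
∂C/∂u = -8(u - 2)(u + 1)(u + 4) = 0 at u ∈ {-4, -1, 2}; ∂C/∂v = -36(v + 1)(v + 3)(v + 4) = 0 at v ∈ {-4, -3, -1}.
The Hessian is diagonal: diag(C_uu, C_vv). Second derivatives: C_uu(-4)=-144, C_uu(-1)=72, C_uu(2)=-144; C_vv(-4)=-108, C_vv(-3)=72, C_vv(-1)=-216.
Local minima occur where both diagonal entries positive: (-1, -3). Count: 1.

1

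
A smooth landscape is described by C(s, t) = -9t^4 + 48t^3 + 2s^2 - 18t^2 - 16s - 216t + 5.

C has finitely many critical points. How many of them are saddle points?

C separates as a function of s plus a function of t, so ∇C=0 decouples.
∂C/∂s = 4(s - 4) = 0 at s ∈ {4}; ∂C/∂t = -36(t - 3)(t - 2)(t + 1) = 0 at t ∈ {-1, 2, 3}.
The Hessian is diagonal: diag(C_ss, C_tt). Second derivatives: C_ss(4)=4; C_tt(-1)=-432, C_tt(2)=108, C_tt(3)=-144.
Saddle points occur where the two diagonal entries have opposite signs: (4, -1), (4, 3). Count: 2.

2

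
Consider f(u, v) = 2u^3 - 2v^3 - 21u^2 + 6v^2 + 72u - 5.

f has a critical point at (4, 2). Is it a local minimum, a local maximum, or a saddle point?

The mixed partial ∂²f/∂u∂v is 0, so the Hessian at any point is diag(f_uu, f_vv) = diag(6(2u - 7), 12(-v + 1)).
At (4, 2): H = diag(6, -12).
The eigenvalues have opposite signs, so H is indefinite: a saddle point.

saddle point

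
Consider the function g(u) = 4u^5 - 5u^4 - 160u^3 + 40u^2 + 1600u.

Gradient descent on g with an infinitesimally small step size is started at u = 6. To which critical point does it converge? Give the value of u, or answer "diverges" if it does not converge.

g'(u) = 20(u - 5)(u - 2)(u + 2)(u + 4), so g'(6) = 6400.
Gradient descent moves in the -g' direction, i.e. u is decreasing.
The nearest critical point in that direction is u = 5, where g'' = 3780 > 0 (a local minimum). The iterate converges there.

5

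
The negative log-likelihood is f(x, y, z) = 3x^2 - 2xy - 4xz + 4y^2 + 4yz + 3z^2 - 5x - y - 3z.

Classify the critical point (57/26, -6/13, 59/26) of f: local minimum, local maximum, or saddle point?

The Hessian is constant: H = [[6, -2, -4], [-2, 8, 4], [-4, 4, 6]].
Leading principal minors: Δ₁ = 6, Δ₂ = 44, Δ₃ = 104.
All leading minors are positive, so H is positive definite: a local minimum.

local minimum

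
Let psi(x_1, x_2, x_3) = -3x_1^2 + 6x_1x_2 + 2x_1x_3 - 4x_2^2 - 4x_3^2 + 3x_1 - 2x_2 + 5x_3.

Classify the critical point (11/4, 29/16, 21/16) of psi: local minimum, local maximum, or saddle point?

local maximum

The Hessian is constant: H = [[-6, 6, 2], [6, -8, 0], [2, 0, -8]].
Leading principal minors: Δ₁ = -6, Δ₂ = 12, Δ₃ = -64.
The minors alternate sign starting negative (−, +, −), so H is negative definite: a local maximum.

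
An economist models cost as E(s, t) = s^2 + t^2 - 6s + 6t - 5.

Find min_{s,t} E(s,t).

-23

E(s,t) separates as P(s) + Q(t) − 5, so its minimum is min P + min Q − 5.
P'(s) = 2s - 6 vanishes at s ∈ {3}; Q'(t) = 2(t + 3) vanishes at t ∈ {-3}.
Local minima of P (where P''>0): P(3)=-9. Local minima of Q: Q(-3)=-9.
So the global minimum of E is P(3) + Q(-3) − 5 = -9 − 9 − 5 = -23, attained at (3, -3).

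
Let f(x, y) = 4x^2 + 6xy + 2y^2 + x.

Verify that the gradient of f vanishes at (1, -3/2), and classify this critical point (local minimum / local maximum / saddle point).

∇f = (8x + 6y + 1, 6x + 4y); substituting (1, -3/2) gives ∇f = (0, 0), so (1, -3/2) is indeed a critical point.
The Hessian of f is constant: H = [[8, 6], [6, 4]].
det(H) = 8·4 − 6² = -4.
Since det(H) < 0, H is indefinite and the critical point is a saddle point.

saddle point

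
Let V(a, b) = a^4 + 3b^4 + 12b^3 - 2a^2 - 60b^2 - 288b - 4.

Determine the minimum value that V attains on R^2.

V(a,b) separates as P(a) + Q(b) − 4, so its minimum is min P + min Q − 4.
P'(a) = 4a(a - 1)(a + 1) vanishes at a ∈ {-1, 0, 1}; Q'(b) = 12(b - 3)(b + 2)(b + 4) vanishes at b ∈ {-4, -2, 3}.
Local minima of P (where P''>0): P(-1)=-1, P(1)=-1. Local minima of Q: Q(-4)=192, Q(3)=-837.
So the global minimum of V is P(-1) + Q(3) − 4 = -1 − 837 − 4 = -842, attained at (-1, 3).

-842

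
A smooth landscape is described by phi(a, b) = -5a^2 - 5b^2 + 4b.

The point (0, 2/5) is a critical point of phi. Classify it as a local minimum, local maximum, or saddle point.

local maximum

The Hessian of phi is constant: H = [[-10, 0], [0, -10]].
det(H) = (-10)·(-10) − 0² = 100.
det(H) > 0 and tr(H) = -20 < 0, so H is negative definite and the point is a local maximum.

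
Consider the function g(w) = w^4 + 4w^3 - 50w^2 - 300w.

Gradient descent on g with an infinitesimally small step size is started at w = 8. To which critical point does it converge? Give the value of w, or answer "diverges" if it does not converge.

g'(w) = 4(w - 5)(w + 3)(w + 5), so g'(8) = 1716.
Gradient descent moves in the -g' direction, i.e. w is decreasing.
The nearest critical point in that direction is w = 5, where g'' = 320 > 0 (a local minimum). The iterate converges there.

5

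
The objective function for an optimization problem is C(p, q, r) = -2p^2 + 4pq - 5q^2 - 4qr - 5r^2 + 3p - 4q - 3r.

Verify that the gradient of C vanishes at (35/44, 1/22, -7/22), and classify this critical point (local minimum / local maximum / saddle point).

local maximum

∇C = (-4p + 4q + 3, 4p - 10q - 4r - 4, -4q - 10r - 3); substituting (35/44, 1/22, -7/22) gives ∇C = (0, 0, 0), so (35/44, 1/22, -7/22) is indeed a critical point.
The Hessian is constant: H = [[-4, 4, 0], [4, -10, -4], [0, -4, -10]].
Leading principal minors: Δ₁ = -4, Δ₂ = 24, Δ₃ = -176.
The minors alternate sign starting negative (−, +, −), so H is negative definite: a local maximum.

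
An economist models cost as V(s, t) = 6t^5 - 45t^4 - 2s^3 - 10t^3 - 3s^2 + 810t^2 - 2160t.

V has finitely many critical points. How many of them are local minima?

2

V separates as a function of s plus a function of t, so ∇V=0 decouples.
∂V/∂s = -6s(s + 1) = 0 at s ∈ {-1, 0}; ∂V/∂t = 30(t - 4)(t - 3)(t - 2)(t + 3) = 0 at t ∈ {-3, 2, 3, 4}.
The Hessian is diagonal: diag(V_ss, V_tt). Second derivatives: V_ss(-1)=6, V_ss(0)=-6; V_tt(-3)=-6300, V_tt(2)=300, V_tt(3)=-180, V_tt(4)=420.
Local minima occur where both diagonal entries positive: (-1, 2), (-1, 4). Count: 2.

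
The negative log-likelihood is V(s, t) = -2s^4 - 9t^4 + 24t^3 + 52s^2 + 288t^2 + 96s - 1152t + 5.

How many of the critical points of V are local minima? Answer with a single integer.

1

V separates as a function of s plus a function of t, so ∇V=0 decouples.
∂V/∂s = -8(s - 4)(s + 1)(s + 3) = 0 at s ∈ {-3, -1, 4}; ∂V/∂t = -36(t - 4)(t - 2)(t + 4) = 0 at t ∈ {-4, 2, 4}.
The Hessian is diagonal: diag(V_ss, V_tt). Second derivatives: V_ss(-3)=-112, V_ss(-1)=80, V_ss(4)=-280; V_tt(-4)=-1728, V_tt(2)=432, V_tt(4)=-576.
Local minima occur where both diagonal entries positive: (-1, 2). Count: 1.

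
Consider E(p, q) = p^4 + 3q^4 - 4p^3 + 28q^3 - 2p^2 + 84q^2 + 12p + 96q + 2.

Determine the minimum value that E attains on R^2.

E(p,q) separates as A(p) + B(q) + 2, so its minimum is min A + min B + 2.
A'(p) = 4(p - 3)(p - 1)(p + 1) vanishes at p ∈ {-1, 1, 3}; B'(q) = 12(q + 1)(q + 2)(q + 4) vanishes at q ∈ {-4, -2, -1}.
Local minima of A (where A''>0): A(-1)=-9, A(3)=-9. Local minima of B: B(-4)=-64, B(-1)=-37.
So the global minimum of E is A(-1) + B(-4) + 2 = -9 − 64 + 2 = -71, attained at (-1, -4).

-71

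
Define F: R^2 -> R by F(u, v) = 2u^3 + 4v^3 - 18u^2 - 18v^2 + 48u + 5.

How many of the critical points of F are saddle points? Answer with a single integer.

2

F separates as a function of u plus a function of v, so ∇F=0 decouples.
∂F/∂u = 6(u - 4)(u - 2) = 0 at u ∈ {2, 4}; ∂F/∂v = 12v(v - 3) = 0 at v ∈ {0, 3}.
The Hessian is diagonal: diag(F_uu, F_vv). Second derivatives: F_uu(2)=-12, F_uu(4)=12; F_vv(0)=-36, F_vv(3)=36.
Saddle points occur where the two diagonal entries have opposite signs: (2, 3), (4, 0). Count: 2.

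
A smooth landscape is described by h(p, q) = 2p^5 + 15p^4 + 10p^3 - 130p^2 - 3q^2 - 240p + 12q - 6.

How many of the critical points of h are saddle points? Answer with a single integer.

h separates as a function of p plus a function of q, so ∇h=0 decouples.
∂h/∂p = 10(p - 2)(p + 1)(p + 3)(p + 4) = 0 at p ∈ {-4, -3, -1, 2}; ∂h/∂q = -6(q - 2) = 0 at q ∈ {2}.
The Hessian is diagonal: diag(h_pp, h_qq). Second derivatives: h_pp(-4)=-180, h_pp(-3)=100, h_pp(-1)=-180, h_pp(2)=900; h_qq(2)=-6.
Saddle points occur where the two diagonal entries have opposite signs: (-3, 2), (2, 2). Count: 2.

2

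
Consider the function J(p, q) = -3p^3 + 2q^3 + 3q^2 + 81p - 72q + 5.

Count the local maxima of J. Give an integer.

1

J separates as a function of p plus a function of q, so ∇J=0 decouples.
∂J/∂p = -9(p - 3)(p + 3) = 0 at p ∈ {-3, 3}; ∂J/∂q = 6(q - 3)(q + 4) = 0 at q ∈ {-4, 3}.
The Hessian is diagonal: diag(J_pp, J_qq). Second derivatives: J_pp(-3)=54, J_pp(3)=-54; J_qq(-4)=-42, J_qq(3)=42.
Local maxima occur where both diagonal entries negative: (3, -4). Count: 1.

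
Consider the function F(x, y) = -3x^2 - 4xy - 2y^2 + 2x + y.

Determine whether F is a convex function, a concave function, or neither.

concave

F is quadratic, so its Hessian is the constant matrix H = [[-6, -4], [-4, -4]].
det(H) = 8, tr(H) = -10.
det(H) > 0 and tr(H) < 0, so H is negative definite everywhere: concave.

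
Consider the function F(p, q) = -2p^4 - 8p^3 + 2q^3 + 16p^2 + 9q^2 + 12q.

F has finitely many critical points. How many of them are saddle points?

3

F separates as a function of p plus a function of q, so ∇F=0 decouples.
∂F/∂p = -8p(p - 1)(p + 4) = 0 at p ∈ {-4, 0, 1}; ∂F/∂q = 6(q + 1)(q + 2) = 0 at q ∈ {-2, -1}.
The Hessian is diagonal: diag(F_pp, F_qq). Second derivatives: F_pp(-4)=-160, F_pp(0)=32, F_pp(1)=-40; F_qq(-2)=-6, F_qq(-1)=6.
Saddle points occur where the two diagonal entries have opposite signs: (-4, -1), (0, -2), (1, -1). Count: 3.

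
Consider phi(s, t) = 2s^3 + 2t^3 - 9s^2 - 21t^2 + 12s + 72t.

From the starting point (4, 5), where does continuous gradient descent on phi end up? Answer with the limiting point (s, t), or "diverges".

(2, 4)

phi is separable, so gradient descent decouples: s follows -∂phi/∂s, t follows -∂phi/∂t.
∂phi/∂s = 6(s - 2)(s - 1); at s=4 this is 36, so s decreases.
∂phi/∂t = 6(t - 4)(t - 3); at t=5 this is 12, so t decreases.
s converges to its nearest critical value 2 (a local min of the s-part); t converges to 4. The iterate converges to (2, 4).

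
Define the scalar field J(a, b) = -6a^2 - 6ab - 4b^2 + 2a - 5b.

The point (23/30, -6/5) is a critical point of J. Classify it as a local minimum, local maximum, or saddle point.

The Hessian of J is constant: H = [[-12, -6], [-6, -8]].
det(H) = (-12)·(-8) − (-6)² = 60.
det(H) > 0 and tr(H) = -20 < 0, so H is negative definite and the point is a local maximum.

local maximum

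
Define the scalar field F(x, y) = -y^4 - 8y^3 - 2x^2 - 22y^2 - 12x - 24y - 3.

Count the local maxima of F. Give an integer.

F separates as a function of x plus a function of y, so ∇F=0 decouples.
∂F/∂x = -4(x + 3) = 0 at x ∈ {-3}; ∂F/∂y = -4(y + 1)(y + 2)(y + 3) = 0 at y ∈ {-3, -2, -1}.
The Hessian is diagonal: diag(F_xx, F_yy). Second derivatives: F_xx(-3)=-4; F_yy(-3)=-8, F_yy(-2)=4, F_yy(-1)=-8.
Local maxima occur where both diagonal entries negative: (-3, -3), (-3, -1). Count: 2.

2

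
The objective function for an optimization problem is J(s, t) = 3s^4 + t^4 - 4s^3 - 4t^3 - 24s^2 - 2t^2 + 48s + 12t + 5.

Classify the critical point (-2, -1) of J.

The mixed partial ∂²J/∂s∂t is 0, so the Hessian at any point is diag(J_ss, J_tt) = diag(12(3s^2 - 2s - 4), 4(3t^2 - 6t - 1)).
At (-2, -1): H = diag(144, 32).
Both eigenvalues are positive, so H is positive definite: a local minimum.

local minimum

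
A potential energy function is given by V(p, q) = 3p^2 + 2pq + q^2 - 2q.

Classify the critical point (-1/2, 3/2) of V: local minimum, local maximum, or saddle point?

local minimum

The Hessian of V is constant: H = [[6, 2], [2, 2]].
det(H) = 6·2 − 2² = 8.
det(H) > 0 and tr(H) = 8 > 0, so H is positive definite and the point is a local minimum.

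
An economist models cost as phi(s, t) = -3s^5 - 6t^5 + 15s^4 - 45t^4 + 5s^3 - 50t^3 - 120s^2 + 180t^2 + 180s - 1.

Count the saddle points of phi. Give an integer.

8

phi separates as a function of s plus a function of t, so ∇phi=0 decouples.
∂phi/∂s = -15(s - 3)(s - 2)(s - 1)(s + 2) = 0 at s ∈ {-2, 1, 2, 3}; ∂phi/∂t = -30t(t - 1)(t + 3)(t + 4) = 0 at t ∈ {-4, -3, 0, 1}.
The Hessian is diagonal: diag(phi_ss, phi_tt). Second derivatives: phi_ss(-2)=900, phi_ss(1)=-90, phi_ss(2)=60, phi_ss(3)=-150; phi_tt(-4)=600, phi_tt(-3)=-360, phi_tt(0)=360, phi_tt(1)=-600.
Saddle points occur where the two diagonal entries have opposite signs: (-2, -3), (-2, 1), (1, -4), (1, 0), (2, -3), (2, 1), (3, -4), (3, 0). Count: 8.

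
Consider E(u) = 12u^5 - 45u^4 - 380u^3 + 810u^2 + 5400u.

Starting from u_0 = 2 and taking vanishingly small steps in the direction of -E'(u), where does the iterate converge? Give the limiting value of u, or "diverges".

-2

E'(u) = 60(u - 5)(u - 3)(u + 2)(u + 3), so E'(2) = 3600.
Gradient descent moves in the -E' direction, i.e. u is decreasing.
The nearest critical point in that direction is u = -2, where E'' = 2100 > 0 (a local minimum). The iterate converges there.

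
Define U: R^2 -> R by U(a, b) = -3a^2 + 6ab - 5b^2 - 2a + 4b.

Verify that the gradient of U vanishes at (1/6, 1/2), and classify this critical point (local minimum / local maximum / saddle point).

∇U = (-6a + 6b - 2, 6a - 10b + 4); substituting (1/6, 1/2) gives ∇U = (0, 0), so (1/6, 1/2) is indeed a critical point.
The Hessian of U is constant: H = [[-6, 6], [6, -10]].
det(H) = (-6)·(-10) − 6² = 24.
det(H) > 0 and tr(H) = -16 < 0, so H is negative definite and the point is a local maximum.

local maximum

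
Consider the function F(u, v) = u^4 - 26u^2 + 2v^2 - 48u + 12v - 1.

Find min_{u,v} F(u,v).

-371

F(u,v) separates as P(u) + Q(v) − 1, so its minimum is min P + min Q − 1.
P'(u) = 4(u - 4)(u + 1)(u + 3) vanishes at u ∈ {-3, -1, 4}; Q'(v) = 4v + 12 vanishes at v ∈ {-3}.
Local minima of P (where P''>0): P(-3)=-9, P(4)=-352. Local minima of Q: Q(-3)=-18.
So the global minimum of F is P(4) + Q(-3) − 1 = -352 − 18 − 1 = -371, attained at (4, -3).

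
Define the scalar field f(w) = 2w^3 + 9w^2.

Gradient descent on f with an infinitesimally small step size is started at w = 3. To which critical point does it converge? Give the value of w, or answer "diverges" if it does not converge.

f'(w) = 6w(w + 3), so f'(3) = 108.
Gradient descent moves in the -f' direction, i.e. w is decreasing.
The nearest critical point in that direction is w = 0, where f'' = 18 > 0 (a local minimum). The iterate converges there.

0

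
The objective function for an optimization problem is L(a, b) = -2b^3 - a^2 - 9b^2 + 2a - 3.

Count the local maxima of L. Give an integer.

1

L separates as a function of a plus a function of b, so ∇L=0 decouples.
∂L/∂a = -2(a - 1) = 0 at a ∈ {1}; ∂L/∂b = -6b(b + 3) = 0 at b ∈ {-3, 0}.
The Hessian is diagonal: diag(L_aa, L_bb). Second derivatives: L_aa(1)=-2; L_bb(-3)=18, L_bb(0)=-18.
Local maxima occur where both diagonal entries negative: (1, 0). Count: 1.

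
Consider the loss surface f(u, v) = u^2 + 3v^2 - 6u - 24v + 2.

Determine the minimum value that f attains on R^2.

f(u,v) separates as P(u) + Q(v) + 2, so its minimum is min P + min Q + 2.
P'(u) = 2u - 6 vanishes at u ∈ {3}; Q'(v) = 6v - 24 vanishes at v ∈ {4}.
Local minima of P (where P''>0): P(3)=-9. Local minima of Q: Q(4)=-48.
So the global minimum of f is P(3) + Q(4) + 2 = -9 − 48 + 2 = -55, attained at (3, 4).

-55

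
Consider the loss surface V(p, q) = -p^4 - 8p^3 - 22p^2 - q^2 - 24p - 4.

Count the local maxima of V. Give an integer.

V separates as a function of p plus a function of q, so ∇V=0 decouples.
∂V/∂p = -4(p + 1)(p + 2)(p + 3) = 0 at p ∈ {-3, -2, -1}; ∂V/∂q = -2q = 0 at q ∈ {0}.
The Hessian is diagonal: diag(V_pp, V_qq). Second derivatives: V_pp(-3)=-8, V_pp(-2)=4, V_pp(-1)=-8; V_qq(0)=-2.
Local maxima occur where both diagonal entries negative: (-3, 0), (-1, 0). Count: 2.

2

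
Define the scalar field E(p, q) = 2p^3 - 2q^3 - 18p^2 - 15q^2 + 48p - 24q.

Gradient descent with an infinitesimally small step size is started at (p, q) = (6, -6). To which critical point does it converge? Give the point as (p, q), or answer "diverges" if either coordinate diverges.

(4, -4)

E is separable, so gradient descent decouples: p follows -∂E/∂p, q follows -∂E/∂q.
∂E/∂p = 6(p - 4)(p - 2); at p=6 this is 48, so p decreases.
∂E/∂q = -6(q + 1)(q + 4); at q=-6 this is -60, so q increases.
p converges to its nearest critical value 4 (a local min of the p-part); q converges to -4. The iterate converges to (4, -4).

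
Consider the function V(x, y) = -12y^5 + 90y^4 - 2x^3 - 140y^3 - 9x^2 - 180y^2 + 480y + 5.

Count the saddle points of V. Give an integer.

V separates as a function of x plus a function of y, so ∇V=0 decouples.
∂V/∂x = -6x(x + 3) = 0 at x ∈ {-3, 0}; ∂V/∂y = -60(y - 4)(y - 2)(y - 1)(y + 1) = 0 at y ∈ {-1, 1, 2, 4}.
The Hessian is diagonal: diag(V_xx, V_yy). Second derivatives: V_xx(-3)=18, V_xx(0)=-18; V_yy(-1)=1800, V_yy(1)=-360, V_yy(2)=360, V_yy(4)=-1800.
Saddle points occur where the two diagonal entries have opposite signs: (-3, 1), (-3, 4), (0, -1), (0, 2). Count: 4.

4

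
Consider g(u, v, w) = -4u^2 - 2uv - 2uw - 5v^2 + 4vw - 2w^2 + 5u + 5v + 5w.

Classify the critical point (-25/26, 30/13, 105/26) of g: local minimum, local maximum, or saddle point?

The Hessian is constant: H = [[-8, -2, -2], [-2, -10, 4], [-2, 4, -4]].
Leading principal minors: Δ₁ = -8, Δ₂ = 76, Δ₃ = -104.
The minors alternate sign starting negative (−, +, −), so H is negative definite: a local maximum.

local maximum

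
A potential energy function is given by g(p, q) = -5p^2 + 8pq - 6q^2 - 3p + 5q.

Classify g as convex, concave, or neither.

concave

g is quadratic, so its Hessian is the constant matrix H = [[-10, 8], [8, -12]].
det(H) = 56, tr(H) = -22.
det(H) > 0 and tr(H) < 0, so H is negative definite everywhere: concave.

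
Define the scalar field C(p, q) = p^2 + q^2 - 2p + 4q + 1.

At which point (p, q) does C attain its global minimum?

(1, -2)

C(p,q) separates as A(p) + B(q) + 1, so its minimum is min A + min B + 1.
A'(p) = 2p - 2 vanishes at p ∈ {1}; B'(q) = 2q + 4 vanishes at q ∈ {-2}.
Local minima of A (where A''>0): A(1)=-1. Local minima of B: B(-2)=-4.
So the global minimum of C is A(1) + B(-2) + 1 = -1 − 4 + 1 = -4, attained at (1, -2).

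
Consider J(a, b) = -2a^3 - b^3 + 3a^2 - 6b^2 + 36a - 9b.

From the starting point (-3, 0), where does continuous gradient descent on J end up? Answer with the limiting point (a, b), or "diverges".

J is separable, so gradient descent decouples: a follows -∂J/∂a, b follows -∂J/∂b.
∂J/∂a = -6(a - 3)(a + 2); at a=-3 this is -36, so a increases.
∂J/∂b = -3(b + 1)(b + 3); at b=0 this is -9, so b increases.
The b-coordinate has no critical point in that direction and runs off to infinity.

diverges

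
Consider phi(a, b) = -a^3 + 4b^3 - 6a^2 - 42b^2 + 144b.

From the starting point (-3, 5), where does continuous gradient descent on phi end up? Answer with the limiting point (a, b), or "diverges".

(-4, 4)

phi is separable, so gradient descent decouples: a follows -∂phi/∂a, b follows -∂phi/∂b.
∂phi/∂a = -3a(a + 4); at a=-3 this is 9, so a decreases.
∂phi/∂b = 12(b - 4)(b - 3); at b=5 this is 24, so b decreases.
a converges to its nearest critical value -4 (a local min of the a-part); b converges to 4. The iterate converges to (-4, 4).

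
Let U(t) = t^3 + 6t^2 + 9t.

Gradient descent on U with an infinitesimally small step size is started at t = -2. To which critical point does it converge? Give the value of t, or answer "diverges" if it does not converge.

-1

U'(t) = 3(t + 1)(t + 3), so U'(-2) = -3.
Gradient descent moves in the -U' direction, i.e. t is increasing.
The nearest critical point in that direction is t = -1, where U'' = 6 > 0 (a local minimum). The iterate converges there.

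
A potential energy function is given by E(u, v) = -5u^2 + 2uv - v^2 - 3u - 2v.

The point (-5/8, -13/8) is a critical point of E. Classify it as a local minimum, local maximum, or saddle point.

The Hessian of E is constant: H = [[-10, 2], [2, -2]].
det(H) = (-10)·(-2) − 2² = 16.
det(H) > 0 and tr(H) = -12 < 0, so H is negative definite and the point is a local maximum.

local maximum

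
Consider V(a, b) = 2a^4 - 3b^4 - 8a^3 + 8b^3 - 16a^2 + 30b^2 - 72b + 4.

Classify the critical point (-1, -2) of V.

saddle point

The mixed partial ∂²V/∂a∂b is 0, so the Hessian at any point is diag(V_aa, V_bb) = diag(8(3a^2 - 6a - 4), 12(-3b^2 + 4b + 5)).
At (-1, -2): H = diag(40, -180).
The eigenvalues have opposite signs, so H is indefinite: a saddle point.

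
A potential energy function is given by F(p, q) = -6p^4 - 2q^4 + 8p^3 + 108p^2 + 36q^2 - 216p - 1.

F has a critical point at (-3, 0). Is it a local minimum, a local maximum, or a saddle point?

saddle point

The mixed partial ∂²F/∂p∂q is 0, so the Hessian at any point is diag(F_pp, F_qq) = diag(24(-3p^2 + 2p + 9), 24(-q^2 + 3)).
At (-3, 0): H = diag(-576, 72).
The eigenvalues have opposite signs, so H is indefinite: a saddle point.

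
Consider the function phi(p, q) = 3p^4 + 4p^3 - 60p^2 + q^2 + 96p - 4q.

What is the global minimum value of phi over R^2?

phi(p,q) separates as A(p) + B(q), so its minimum is min A + min B.
A'(p) = 12(p - 2)(p - 1)(p + 4) vanishes at p ∈ {-4, 1, 2}; B'(q) = 2q - 4 vanishes at q ∈ {2}.
Local minima of A (where A''>0): A(-4)=-832, A(2)=32. Local minima of B: B(2)=-4.
So the global minimum of phi is A(-4) + B(2) = -832 − 4 = -836, attained at (-4, 2).

-836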